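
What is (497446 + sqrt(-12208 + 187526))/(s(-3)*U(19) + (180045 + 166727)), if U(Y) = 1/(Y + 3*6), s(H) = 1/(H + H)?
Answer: 110433012/76983383 + 222*sqrt(175318)/76983383 ≈ 1.4357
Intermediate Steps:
s(H) = 1/(2*H)
U(Y) = 1/(18 + Y) (U(Y) = 1/(Y + 18) = 1/(18 + Y))
(497446 + sqrt(-12208 + 187526))/(s(-3)*U(19) + (180045 + 166727)) = (497446 + sqrt(-12208 + 187526))/(((1/2)/(-3))/(18 + 19) + (180045 + 166727)) = (497446 + sqrt(175318))/(((1/2)*(-1/3))/37 + 346772) = (497446 + sqrt(175318))/(-1/6*1/37 + 346772) = (497446 + sqrt(175318))/(-1/222 + 346772) = (497446 + sqrt(175318))/(76983383/222) = (497446 + sqrt(175318))*(222/76983383) = 110433012/76983383 + 222*sqrt(175318)/76983383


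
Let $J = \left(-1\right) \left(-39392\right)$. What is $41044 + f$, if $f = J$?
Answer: $80436$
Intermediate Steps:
$J = 39392$
$f = 39392$
$41044 + f = 41044 + 39392 = 80436$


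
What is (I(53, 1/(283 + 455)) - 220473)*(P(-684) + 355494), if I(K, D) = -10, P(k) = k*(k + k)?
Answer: -284688972498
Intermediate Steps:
P(k) = 2*k**2 (P(k) = k*(2*k) = 2*k**2)
(I(53, 1/(283 + 455)) - 220473)*(P(-684) + 355494) = (-10 - 220473)*(2*(-684)**2 + 355494) = -220483*(2*467856 + 355494) = -220483*(935712 + 355494) = -220483*1291206 = -284688972498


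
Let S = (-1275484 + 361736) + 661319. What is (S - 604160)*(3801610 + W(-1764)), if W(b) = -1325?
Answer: -3255282327865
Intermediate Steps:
S = -252429 (S = -913748 + 661319 = -252429)
(S - 604160)*(3801610 + W(-1764)) = (-252429 - 604160)*(3801610 - 1325) = -856589*3800285 = -3255282327865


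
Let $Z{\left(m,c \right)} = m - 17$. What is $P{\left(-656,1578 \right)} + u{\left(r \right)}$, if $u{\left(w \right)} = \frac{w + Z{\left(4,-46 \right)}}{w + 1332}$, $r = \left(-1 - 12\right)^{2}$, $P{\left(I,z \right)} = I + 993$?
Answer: $\frac{505993}{1501} \approx 337.1$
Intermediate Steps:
$P{\left(I,z \right)} = 993 + I$
$r = 169$ ($r = \left(-13\right)^{2} = 169$)
$Z{\left(m,c \right)} = -17 + m$
$u{\left(w \right)} = \frac{-13 + w}{1332 + w}$ ($u{\left(w \right)} = \frac{w + \left(-17 + 4\right)}{w + 1332} = \frac{w - 13}{1332 + w} = \frac{-13 + w}{1332 + w}$)
$P{\left(-656,1578 \right)} + u{\left(r \right)} = \left(993 - 656\right) + \frac{-13 + 169}{1332 + 169} = 337 + \frac{1}{1501} \cdot 156 = 337 + \frac{156}{1501} = \frac{505993}{1501}$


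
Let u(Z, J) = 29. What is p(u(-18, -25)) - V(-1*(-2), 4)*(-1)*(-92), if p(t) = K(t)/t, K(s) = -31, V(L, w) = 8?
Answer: -21375/29 ≈ -737.07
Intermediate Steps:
p(t) = -31/t
p(u(-18, -25)) - V(-1*(-2), 4)*(-1)*(-92) = -31/29 - 8*(-1)*(-92) = -31*1/29 - (-8)*(-92) = -31/29 - 1*736 = -31/29 - 736 = -21375/29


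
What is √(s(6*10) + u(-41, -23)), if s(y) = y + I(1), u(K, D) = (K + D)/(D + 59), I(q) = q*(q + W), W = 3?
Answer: 4*√35/3 ≈ 7.8881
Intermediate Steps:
I(q) = q*(3 + q) (I(q) = q*(q + 3) = q*(3 + q))
u(K, D) = (D + K)/(59 + D)
s(y) = 4 + y (s(y) = y + 1*(3 + 1) = y + 1*4 = y + 4 = 4 + y)
√(s(6*10) + u(-41, -23)) = √((4 + 6*10) + (-23 - 41)/(59 - 23)) = √((4 + 60) - 64/36) = √(64 + (1/36)*(-64)) = √(64 - 16/9) = √(560/9) = 4*√35/3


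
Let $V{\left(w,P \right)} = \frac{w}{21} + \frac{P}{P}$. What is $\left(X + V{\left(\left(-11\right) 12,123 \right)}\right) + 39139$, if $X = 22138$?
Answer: $\frac{428902}{7} \approx 61272.0$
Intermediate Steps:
$V{\left(w,P \right)} = 1 + \frac{w}{21}$ ($V{\left(w,P \right)} = w \frac{1}{21} + 1 = \frac{w}{21} + 1 = 1 + \frac{w}{21}$)
$\left(X + V{\left(\left(-11\right) 12,123 \right)}\right) + 39139 = \left(22138 + \left(1 + \frac{\left(-11\right) 12}{21}\right)\right) + 39139 = \left(22138 + \left(1 + \frac{1}{21} \left(-132\right)\right)\right) + 39139 = \left(22138 + \left(1 - \frac{44}{7}\right)\right) + 39139 = \left(22138 - \frac{37}{7}\right) + 39139 = \frac{154929}{7} + 39139 = \frac{428902}{7}$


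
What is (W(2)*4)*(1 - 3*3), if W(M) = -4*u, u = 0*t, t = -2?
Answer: 0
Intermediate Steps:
u = 0 (u = 0*(-2) = 0)
W(M) = 0 (W(M) = -4*0 = 0)
(W(2)*4)*(1 - 3*3) = (0*4)*(1 - 3*3) = 0*(1 - 9) = 0*(-8) = 0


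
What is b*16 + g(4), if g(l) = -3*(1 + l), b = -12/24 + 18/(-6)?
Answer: -71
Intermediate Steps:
b = -7/2 (b = -12*1/24 + 18*(-1/6) = -1/2 - 3 = -7/2 ≈ -3.5000)
g(l) = -3 - 3*l
b*16 + g(4) = -7/2*16 + (-3 - 3*4) = -56 + (-3 - 12) = -56 - 15 = -71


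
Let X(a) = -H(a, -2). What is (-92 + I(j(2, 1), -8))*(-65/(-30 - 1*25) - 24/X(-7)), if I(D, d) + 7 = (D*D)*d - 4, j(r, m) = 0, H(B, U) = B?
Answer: 17819/77 ≈ 231.42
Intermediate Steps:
I(D, d) = -11 + d*D² (I(D, d) = -7 + ((D*D)*d - 4) = -7 + (D²*d - 4) = -7 + (d*D² - 4) = -7 + (-4 + d*D²) = -11 + d*D²)
X(a) = -a
(-92 + I(j(2, 1), -8))*(-65/(-30 - 1*25) - 24/X(-7)) = (-92 + (-11 - 8*0²))*(-65/(-30 - 1*25) - 24/((-1*(-7)))) = (-92 + (-11 - 8*0))*(-65/(-30 - 25) - 24/7) = (-92 + (-11 + 0))*(-65/(-55) - 24*⅐) = (-92 - 11)*(-65*(-1/55) - 24/7) = -103*(13/11 - 24/7) = -103*(-173/77) = 17819/77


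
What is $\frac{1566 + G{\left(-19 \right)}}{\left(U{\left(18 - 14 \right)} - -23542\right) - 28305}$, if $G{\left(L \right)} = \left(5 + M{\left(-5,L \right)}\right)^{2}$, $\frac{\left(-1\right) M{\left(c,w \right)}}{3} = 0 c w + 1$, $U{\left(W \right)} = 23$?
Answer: $- \frac{157}{474} \approx -0.33122$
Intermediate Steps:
$M{\left(c,w \right)} = -3$ ($M{\left(c,w \right)} = - 3 \left(0 c w + 1\right) = - 3 \left(0 w + 1\right) = - 3 \left(0 + 1\right) = \left(-3\right) 1 = -3$)
$G{\left(L \right)} = 4$ ($G{\left(L \right)} = \left(5 - 3\right)^{2} = 2^{2} = 4$)
$\frac{1566 + G{\left(-19 \right)}}{\left(U{\left(18 - 14 \right)} - -23542\right) - 28305} = \frac{1566 + 4}{\left(23 - -23542\right) - 28305} = \frac{1570}{\left(23 + 23542\right) - 28305} = \frac{1570}{23565 - 28305} = \frac{1570}{-4740} = 1570 \left(- \frac{1}{4740}\right) = - \frac{157}{474}$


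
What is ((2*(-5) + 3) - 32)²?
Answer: 1521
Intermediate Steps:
((2*(-5) + 3) - 32)² = ((-10 + 3) - 32)² = (-7 - 32)² = (-39)² = 1521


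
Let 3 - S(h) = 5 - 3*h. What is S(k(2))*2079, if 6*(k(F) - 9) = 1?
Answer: 106029/2 ≈ 53015.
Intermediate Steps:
k(F) = 55/6 (k(F) = 9 + (⅙)*1 = 9 + ⅙ = 55/6)
S(h) = -2 + 3*h (S(h) = 3 - (5 - 3*h) = 3 + (-5 + 3*h) = -2 + 3*h)
S(k(2))*2079 = (-2 + 3*(55/6))*2079 = (-2 + 55/2)*2079 = (51/2)*2079 = 106029/2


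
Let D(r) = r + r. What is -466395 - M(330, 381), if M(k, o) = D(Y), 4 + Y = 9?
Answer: -466405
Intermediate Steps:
Y = 5 (Y = -4 + 9 = 5)
D(r) = 2*r
M(k, o) = 10 (M(k, o) = 2*5 = 10)
-466395 - M(330, 381) = -466395 - 1*10 = -466395 - 10 = -466405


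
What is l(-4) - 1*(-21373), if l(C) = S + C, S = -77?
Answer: 21292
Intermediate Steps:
l(C) = -77 + C
l(-4) - 1*(-21373) = (-77 - 4) - 1*(-21373) = -81 + 21373 = 21292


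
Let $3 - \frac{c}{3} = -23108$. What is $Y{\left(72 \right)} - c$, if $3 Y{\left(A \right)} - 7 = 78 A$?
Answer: $- \frac{202376}{3} \approx -67459.0$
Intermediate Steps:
$Y{\left(A \right)} = \frac{7}{3} + 26 A$ ($Y{\left(A \right)} = \frac{7}{3} + \frac{78 A}{3} = \frac{7}{3} + 26 A$)
$c = 69333$ ($c = 9 - -69324 = 9 + 69324 = 69333$)
$Y{\left(72 \right)} - c = \left(\frac{7}{3} + 26 \cdot 72\right) - 69333 = \left(\frac{7}{3} + 1872\right) - 69333 = \frac{5623}{3} - 69333 = - \frac{202376}{3}$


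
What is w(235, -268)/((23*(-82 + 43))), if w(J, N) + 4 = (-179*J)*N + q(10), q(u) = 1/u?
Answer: -112734161/8970 ≈ -12568.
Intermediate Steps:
w(J, N) = -39/10 - 179*J*N (w(J, N) = -4 + ((-179*J)*N + 1/10) = -4 + (-179*J*N + 1/10) = -4 + (1/10 - 179*J*N) = -39/10 - 179*J*N)
w(235, -268)/((23*(-82 + 43))) = (-39/10 - 179*235*(-268))/((23*(-82 + 43))) = (-39/10 + 11273420)/((23*(-39))) = (112734161/10)/(-897) = (112734161/10)*(-1/897) = -112734161/8970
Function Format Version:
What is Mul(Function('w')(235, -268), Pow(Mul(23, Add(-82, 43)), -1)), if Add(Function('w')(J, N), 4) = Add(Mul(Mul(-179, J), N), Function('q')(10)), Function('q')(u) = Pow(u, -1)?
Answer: Rational(-112734161, 8970) ≈ -12568.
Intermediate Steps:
Function('w')(J, N) = Add(Rational(-39, 10), Mul(-179, J, N)) (Function('w')(J, N) = Add(-4, Add(Mul(Mul(-179, J), N), Pow(10, -1))) = Add(-4, Add(Mul(-179, J, N), Rational(1, 10))) = Add(-4, Add(Rational(1, 10), Mul(-179, J, N))) = Add(Rational(-39, 10), Mul(-179, J, N)))
Mul(Function('w')(235, -268), Pow(Mul(23, Add(-82, 43)), -1)) = Mul(Add(Rational(-39, 10), Mul(-179, 235, -268)), Pow(Mul(23, Add(-82, 43)), -1)) = Mul(Add(Rational(-39, 10), 11273420), Pow(Mul(23, -39), -1)) = Mul(Rational(112734161, 10), Pow(-897, -1)) = Mul(Rational(112734161, 10), Rational(-1, 897)) = Rational(-112734161, 8970)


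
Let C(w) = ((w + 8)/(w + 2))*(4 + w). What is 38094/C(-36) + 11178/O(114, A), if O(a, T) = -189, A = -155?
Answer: -337047/224 ≈ -1504.7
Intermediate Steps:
C(w) = (4 + w)*(8 + w)/(2 + w) (C(w) = ((8 + w)/(2 + w))*(4 + w) = (4 + w)*(8 + w)/(2 + w))
38094/C(-36) + 11178/O(114, A) = 38094/(((32 + (-36)² + 12*(-36))/(2 - 36))) + 11178/(-189) = 38094/(((32 + 1296 - 432)/(-34))) + 11178*(-1/189) = 38094/((-1/34*896)) - 414/7 = 38094/(-448/17) - 414/7 = 38094*(-17/448) - 414/7 = -46257/32 - 414/7 = -337047/224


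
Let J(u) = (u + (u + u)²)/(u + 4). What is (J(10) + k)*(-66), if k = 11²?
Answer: -69432/7 ≈ -9918.9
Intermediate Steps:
k = 121
J(u) = (u + 4*u²)/(4 + u) (J(u) = (u + (2*u)²)/(4 + u) = (u + 4*u²)/(4 + u))
(J(10) + k)*(-66) = (10*(1 + 4*10)/(4 + 10) + 121)*(-66) = (10*(1 + 40)/14 + 121)*(-66) = (10*(1/14)*41 + 121)*(-66) = (205/7 + 121)*(-66) = (1052/7)*(-66) = -69432/7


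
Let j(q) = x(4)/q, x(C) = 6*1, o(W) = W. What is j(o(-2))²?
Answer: 9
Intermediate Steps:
x(C) = 6
j(q) = 6/q
j(o(-2))² = (6/(-2))² = (6*(-½))² = (-3)² = 9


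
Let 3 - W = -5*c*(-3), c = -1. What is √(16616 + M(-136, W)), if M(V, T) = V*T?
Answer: 2*√3542 ≈ 119.03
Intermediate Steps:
W = 18 (W = 3 - (-5*(-1))*(-3) = 3 - 5*(-3) = 3 - 1*(-15) = 3 + 15 = 18)
M(V, T) = T*V
√(16616 + M(-136, W)) = √(16616 + 18*(-136)) = √(16616 - 2448) = √14168 = 2*√3542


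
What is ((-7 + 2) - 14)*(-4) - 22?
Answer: 54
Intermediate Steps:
((-7 + 2) - 14)*(-4) - 22 = (-5 - 14)*(-4) - 22 = -19*(-4) - 22 = 76 - 22 = 54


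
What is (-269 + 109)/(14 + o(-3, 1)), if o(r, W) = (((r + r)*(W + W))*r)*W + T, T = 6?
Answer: -20/7 ≈ -2.8571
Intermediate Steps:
o(r, W) = 6 + 4*W²*r² (o(r, W) = (((r + r)*(W + W))*r)*W + 6 = (((2*r)*(2*W))*r)*W + 6 = ((4*W*r)*r)*W + 6 = (4*W*r²)*W + 6 = 4*W²*r² + 6 = 6 + 4*W²*r²)
(-269 + 109)/(14 + o(-3, 1)) = (-269 + 109)/(14 + (6 + 4*1²*(-3)²)) = -160/(14 + (6 + 4*1*9)) = -160/(14 + (6 + 36)) = -160/(14 + 42) = -160/56 = (1/56)*(-160) = -20/7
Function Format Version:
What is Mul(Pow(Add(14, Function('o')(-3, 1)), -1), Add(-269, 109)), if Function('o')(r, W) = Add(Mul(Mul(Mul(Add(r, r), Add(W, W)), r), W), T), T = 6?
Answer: Rational(-20, 7) ≈ -2.8571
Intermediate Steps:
Function('o')(r, W) = Add(6, Mul(4, Pow(W, 2), Pow(r, 2))) (Function('o')(r, W) = Add(Mul(Mul(Mul(Add(r, r), Add(W, W)), r), W), 6) = Add(Mul(Mul(Mul(Mul(2, r), Mul(2, W)), r), W), 6) = Add(Mul(Mul(Mul(4, W, r), r), W), 6) = Add(Mul(Mul(4, W, Pow(r, 2)), W), 6) = Add(Mul(4, Pow(W, 2), Pow(r, 2)), 6) = Add(6, Mul(4, Pow(W, 2), Pow(r, 2))))
Mul(Pow(Add(14, Function('o')(-3, 1)), -1), Add(-269, 109)) = Mul(Pow(Add(14, Add(6, Mul(4, Pow(1, 2), Pow(-3, 2)))), -1), Add(-269, 109)) = Mul(Pow(Add(14, Add(6, Mul(4, 1, 9))), -1), -160) = Mul(Pow(Add(14, Add(6, 36)), -1), -160) = Mul(Pow(Add(14, 42), -1), -160) = Mul(Pow(56, -1), -160) = Mul(Rational(1, 56), -160) = Rational(-20, 7)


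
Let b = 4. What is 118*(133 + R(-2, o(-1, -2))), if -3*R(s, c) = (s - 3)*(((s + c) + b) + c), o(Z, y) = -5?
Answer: 42362/3 ≈ 14121.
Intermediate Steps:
R(s, c) = -(-3 + s)*(4 + s + 2*c)/3 (R(s, c) = -(s - 3)*(((s + c) + 4) + c)/3 = -(-3 + s)*(((c + s) + 4) + c)/3 = -(-3 + s)*((4 + c + s) + c)/3 = -(-3 + s)*(4 + s + 2*c)/3)
118*(133 + R(-2, o(-1, -2))) = 118*(133 + (4 + 2*(-5) - ⅓*(-2) - ⅓*(-2)² - ⅔*(-5)*(-2))) = 118*(133 + (4 - 10 + ⅔ - ⅓*4 - 20/3)) = 118*(133 + (4 - 10 + ⅔ - 4/3 - 20/3)) = 118*(133 - 40/3) = 118*(359/3) = 42362/3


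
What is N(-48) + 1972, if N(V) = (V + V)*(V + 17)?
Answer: 4948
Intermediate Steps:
N(V) = 2*V*(17 + V) (N(V) = (2*V)*(17 + V) = 2*V*(17 + V))
N(-48) + 1972 = 2*(-48)*(17 - 48) + 1972 = 2*(-48)*(-31) + 1972 = 2976 + 1972 = 4948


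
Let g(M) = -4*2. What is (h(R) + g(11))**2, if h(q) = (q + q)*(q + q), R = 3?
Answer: 784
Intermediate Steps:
g(M) = -8
h(q) = 4*q**2 (h(q) = (2*q)*(2*q) = 4*q**2)
(h(R) + g(11))**2 = (4*3**2 - 8)**2 = (4*9 - 8)**2 = (36 - 8)**2 = 28**2 = 784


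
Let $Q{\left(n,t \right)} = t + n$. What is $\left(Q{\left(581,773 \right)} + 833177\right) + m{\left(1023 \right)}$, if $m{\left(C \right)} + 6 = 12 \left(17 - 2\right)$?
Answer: $834705$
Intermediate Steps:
$Q{\left(n,t \right)} = n + t$
$m{\left(C \right)} = 174$ ($m{\left(C \right)} = -6 + 12 \left(17 - 2\right) = -6 + 12 \cdot 15 = -6 + 180 = 174$)
$\left(Q{\left(581,773 \right)} + 833177\right) + m{\left(1023 \right)} = \left(\left(581 + 773\right) + 833177\right) + 174 = \left(1354 + 833177\right) + 174 = 834531 + 174 = 834705$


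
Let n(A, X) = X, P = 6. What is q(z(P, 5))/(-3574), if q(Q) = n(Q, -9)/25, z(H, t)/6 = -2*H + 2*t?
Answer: 9/89350 ≈ 0.00010073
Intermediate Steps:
z(H, t) = -12*H + 12*t (z(H, t) = 6*(-2*H + 2*t) = -12*H + 12*t)
q(Q) = -9/25
q(z(P, 5))/(-3574) = -9/25/(-3574) = -9/25*(-1/3574) = 9/89350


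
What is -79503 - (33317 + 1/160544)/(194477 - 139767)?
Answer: -698308997011169/8783362240 ≈ -79504.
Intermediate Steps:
-79503 - (33317 + 1/160544)/(194477 - 139767) = -79503 - (33317 + 1/160544)/54710 = -79503 - 5348844449/(160544*54710) = -79503 - 1*5348844449/8783362240 = -79503 - 5348844449/8783362240 = -698308997011169/8783362240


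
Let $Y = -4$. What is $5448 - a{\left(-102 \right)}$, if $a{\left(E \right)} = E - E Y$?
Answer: $5958$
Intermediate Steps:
$a{\left(E \right)} = 5 E$ ($a{\left(E \right)} = E - E \left(-4\right) = E - - 4 E = E + 4 E = 5 E$)
$5448 - a{\left(-102 \right)} = 5448 - 5 \left(-102\right) = 5448 - -510 = 5448 + 510 = 5958$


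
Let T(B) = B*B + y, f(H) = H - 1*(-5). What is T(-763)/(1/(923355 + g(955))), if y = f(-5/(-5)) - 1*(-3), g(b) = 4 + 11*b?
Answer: 543675075792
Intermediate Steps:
f(H) = 5 + H (f(H) = H + 5 = 5 + H)
y = 9 (y = (5 - 5/(-5)) - 1*(-3) = (5 - 5*(-⅕)) + 3 = (5 + 1) + 3 = 6 + 3 = 9)
T(B) = 9 + B² (T(B) = B*B + 9 = B² + 9 = 9 + B²)
T(-763)/(1/(923355 + g(955))) = (9 + (-763)²)/(1/(923355 + (4 + 11*955))) = (9 + 582169)/(1/(923355 + (4 + 10505))) = 582178/(1/(923355 + 10509)) = 582178/(1/933864) = 582178*933864 = 543675075792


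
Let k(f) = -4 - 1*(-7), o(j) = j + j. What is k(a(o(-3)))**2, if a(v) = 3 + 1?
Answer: 9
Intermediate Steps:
o(j) = 2*j
a(v) = 4
k(f) = 3 (k(f) = -4 + 7 = 3)
k(a(o(-3)))**2 = 3**2 = 9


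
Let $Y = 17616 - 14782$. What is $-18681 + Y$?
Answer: $-15847$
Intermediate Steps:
$Y = 2834$ ($Y = 17616 - 14782 = 2834$)
$-18681 + Y = -18681 + 2834 = -15847$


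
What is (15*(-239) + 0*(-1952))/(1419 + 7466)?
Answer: -717/1777 ≈ -0.40349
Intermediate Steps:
(15*(-239) + 0*(-1952))/(1419 + 7466) = (-3585 + 0)/8885 = -3585*1/8885 = -717/1777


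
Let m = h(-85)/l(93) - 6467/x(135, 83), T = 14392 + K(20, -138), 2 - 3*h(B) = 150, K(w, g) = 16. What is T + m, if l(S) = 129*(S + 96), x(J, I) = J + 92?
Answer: 238749616711/16603461 ≈ 14380.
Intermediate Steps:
x(J, I) = 92 + J
h(B) = -148/3 (h(B) = 2/3 - 1/3*150 = 2/3 - 50 = -148/3)
T = 14408 (T = 14392 + 16 = 14408)
l(S) = 12384 + 129*S (l(S) = 129*(96 + S) = 12384 + 129*S)
m = -473049377/16603461 (m = -148/(3*(12384 + 129*93)) - 6467/(92 + 135) = -148/(3*(12384 + 11997)) - 6467/227 = -148/3/24381 - 6467*1/227 = -148/3*1/24381 - 6467/227 = -148/73143 - 6467/227 = -473049377/16603461 ≈ -28.491)
T + m = 14408 - 473049377/16603461 = 238749616711/16603461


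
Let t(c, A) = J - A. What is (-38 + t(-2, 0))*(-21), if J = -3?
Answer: 861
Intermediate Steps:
t(c, A) = -3 - A
(-38 + t(-2, 0))*(-21) = (-38 + (-3 - 1*0))*(-21) = (-38 + (-3 + 0))*(-21) = (-38 - 3)*(-21) = -41*(-21) = 861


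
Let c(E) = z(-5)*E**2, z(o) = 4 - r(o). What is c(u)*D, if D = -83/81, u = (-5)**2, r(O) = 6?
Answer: 103750/81 ≈ 1280.9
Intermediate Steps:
u = 25
z(o) = -2 (z(o) = 4 - 1*6 = 4 - 6 = -2)
c(E) = -2*E**2
D = -83/81 (D = -83*1/81 = -83/81 ≈ -1.0247)
c(u)*D = -2*25**2*(-83/81) = -2*625*(-83/81) = -1250*(-83/81) = 103750/81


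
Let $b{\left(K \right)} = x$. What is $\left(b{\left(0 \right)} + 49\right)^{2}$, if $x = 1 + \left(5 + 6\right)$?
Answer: $3721$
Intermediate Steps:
$x = 12$ ($x = 1 + 11 = 12$)
$b{\left(K \right)} = 12$
$\left(b{\left(0 \right)} + 49\right)^{2} = \left(12 + 49\right)^{2} = 61^{2} = 3721$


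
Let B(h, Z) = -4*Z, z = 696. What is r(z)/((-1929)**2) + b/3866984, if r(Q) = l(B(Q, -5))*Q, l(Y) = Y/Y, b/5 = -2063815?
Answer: -12798336578737/4796402003448 ≈ -2.6683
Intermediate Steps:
b = -10319075 (b = 5*(-2063815) = -10319075)
l(Y) = 1
r(Q) = Q (r(Q) = 1*Q = Q)
r(z)/((-1929)**2) + b/3866984 = 696/((-1929)**2) - 10319075/3866984 = 696/3721041 - 10319075*1/3866984 = 696*(1/3721041) - 10319075/3866984 = 232/1240347 - 10319075/3866984 = -12798336578737/4796402003448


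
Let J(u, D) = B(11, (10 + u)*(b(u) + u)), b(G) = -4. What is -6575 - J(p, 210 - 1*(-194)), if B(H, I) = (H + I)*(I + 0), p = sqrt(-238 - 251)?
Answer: -262993 + 6282*I*sqrt(489) ≈ -2.6299e+5 + 1.3892e+5*I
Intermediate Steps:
p = I*sqrt(489) (p = sqrt(-489) = I*sqrt(489) ≈ 22.113*I)
B(H, I) = I*(H + I) (B(H, I) = (H + I)*I = I*(H + I))
J(u, D) = (-4 + u)*(10 + u)*(11 + (-4 + u)*(10 + u)) (J(u, D) = ((10 + u)*(-4 + u))*(11 + (10 + u)*(-4 + u)) = ((-4 + u)*(10 + u))*(11 + (-4 + u)*(10 + u)) = (-4 + u)*(10 + u)*(11 + (-4 + u)*(10 + u)))
-6575 - J(p, 210 - 1*(-194)) = -6575 - (-40 + (I*sqrt(489))**2 + 6*(I*sqrt(489)))*(-29 + (I*sqrt(489))**2 + 6*(I*sqrt(489))) = -6575 - (-40 - 489 + 6*I*sqrt(489))*(-29 - 489 + 6*I*sqrt(489)) = -6575 - (-529 + 6*I*sqrt(489))*(-518 + 6*I*sqrt(489))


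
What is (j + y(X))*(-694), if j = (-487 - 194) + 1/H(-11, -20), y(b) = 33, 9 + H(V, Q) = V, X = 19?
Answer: 4497467/10 ≈ 4.4975e+5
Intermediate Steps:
H(V, Q) = -9 + V
j = -13621/20 (j = (-487 - 194) + 1/(-9 - 11) = -681 + 1/(-20) = -681 - 1/20 = -13621/20 ≈ -681.05)
(j + y(X))*(-694) = (-13621/20 + 33)*(-694) = -12961/20*(-694) = 4497467/10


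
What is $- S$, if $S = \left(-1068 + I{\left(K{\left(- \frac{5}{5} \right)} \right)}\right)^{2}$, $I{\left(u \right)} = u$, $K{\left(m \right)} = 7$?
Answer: $-1125721$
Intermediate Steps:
$S = 1125721$ ($S = \left(-1068 + 7\right)^{2} = \left(-1061\right)^{2} = 1125721$)
$- S = \left(-1\right) 1125721 = -1125721$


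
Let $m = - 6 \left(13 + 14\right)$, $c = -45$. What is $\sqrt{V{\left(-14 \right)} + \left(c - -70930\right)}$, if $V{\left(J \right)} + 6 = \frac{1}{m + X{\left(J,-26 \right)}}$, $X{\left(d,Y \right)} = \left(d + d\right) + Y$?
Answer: $\frac{\sqrt{91859178}}{36} \approx 266.23$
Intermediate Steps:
$X{\left(d,Y \right)} = Y + 2 d$ ($X{\left(d,Y \right)} = 2 d + Y = Y + 2 d$)
$m = -162$ ($m = \left(-6\right) 27 = -162$)
$V{\left(J \right)} = -6 + \frac{1}{-188 + 2 J}$ ($V{\left(J \right)} = -6 + \frac{1}{-162 + \left(-26 + 2 J\right)} = -6 + \frac{1}{-188 + 2 J}$)
$\sqrt{V{\left(-14 \right)} + \left(c - -70930\right)} = \sqrt{\frac{1129 - -168}{2 \left(-94 - 14\right)} - -70885} = \sqrt{\frac{1129 + 168}{2 \left(-108\right)} + \left(-45 + 70930\right)} = \sqrt{\frac{1}{2} \left(- \frac{1}{108}\right) 1297 + 70885} = \sqrt{- \frac{1297}{216} + 70885} = \sqrt{\frac{15309863}{216}} = \frac{\sqrt{91859178}}{36}$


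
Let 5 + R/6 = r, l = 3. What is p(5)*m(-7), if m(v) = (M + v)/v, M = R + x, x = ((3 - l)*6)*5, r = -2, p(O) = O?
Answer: 35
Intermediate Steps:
R = -42 (R = -30 + 6*(-2) = -30 - 12 = -42)
x = 0 (x = ((3 - 1*3)*6)*5 = ((3 - 3)*6)*5 = (0*6)*5 = 0*5 = 0)
M = -42 (M = -42 + 0 = -42)
m(v) = (-42 + v)/v
p(5)*m(-7) = 5*((-42 - 7)/(-7)) = 5*(-⅐*(-49)) = 5*7 = 35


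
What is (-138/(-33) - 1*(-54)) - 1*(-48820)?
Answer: 537660/11 ≈ 48878.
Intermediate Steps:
(-138/(-33) - 1*(-54)) - 1*(-48820) = (-138*(-1)/33 + 54) + 48820 = (-3*(-46/33) + 54) + 48820 = (46/11 + 54) + 48820 = 640/11 + 48820 = 537660/11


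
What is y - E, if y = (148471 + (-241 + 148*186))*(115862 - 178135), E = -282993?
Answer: -10944694941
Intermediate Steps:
y = -10944977934 (y = (148471 + (-241 + 27528))*(-62273) = (148471 + 27287)*(-62273) = 175758*(-62273) = -10944977934)
y - E = -10944977934 - 1*(-282993) = -10944977934 + 282993 = -10944694941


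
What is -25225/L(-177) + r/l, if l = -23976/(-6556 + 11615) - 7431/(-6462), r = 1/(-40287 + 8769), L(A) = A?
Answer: 575862779178218/4040741549749 ≈ 142.51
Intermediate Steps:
r = -1/31518 (r = 1/(-31518) = -1/31518 ≈ -3.1728e-5)
l = -39113161/10897086 (l = -23976/5059 - 7431*(-1/6462) = -23976*1/5059 + 2477/2154 = -23976/5059 + 2477/2154 = -39113161/10897086 ≈ -3.5893)
-25225/L(-177) + r/l = -25225/(-177) - 1/(31518*(-39113161/10897086)) = -25225*(-1/177) - 1/31518*(-10897086/39113161) = 25225/177 + 1816181/205461434733 = 575862779178218/4040741549749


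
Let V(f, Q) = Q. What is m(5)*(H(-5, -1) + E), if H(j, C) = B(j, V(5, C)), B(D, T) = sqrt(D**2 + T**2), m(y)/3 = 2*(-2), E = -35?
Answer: 420 - 12*sqrt(26) ≈ 358.81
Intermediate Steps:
m(y) = -12 (m(y) = 3*(2*(-2)) = 3*(-4) = -12)
H(j, C) = sqrt(C**2 + j**2) (H(j, C) = sqrt(j**2 + C**2) = sqrt(C**2 + j**2))
m(5)*(H(-5, -1) + E) = -12*(sqrt((-1)**2 + (-5)**2) - 35) = -12*(sqrt(1 + 25) - 35) = -12*(sqrt(26) - 35) = -12*(-35 + sqrt(26)) = 420 - 12*sqrt(26)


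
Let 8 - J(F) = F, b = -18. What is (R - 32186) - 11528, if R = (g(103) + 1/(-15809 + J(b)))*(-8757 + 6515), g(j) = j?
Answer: -4334640878/15783 ≈ -2.7464e+5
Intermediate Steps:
J(F) = 8 - F
R = -3644702816/15783 (R = (103 + 1/(-15809 + (8 - 1*(-18))))*(-8757 + 6515) = (103 + 1/(-15809 + (8 + 18)))*(-2242) = (103 + 1/(-15809 + 26))*(-2242) = (103 + 1/(-15783))*(-2242) = (103 - 1/15783)*(-2242) = (1625648/15783)*(-2242) = -3644702816/15783 ≈ -2.3093e+5)
(R - 32186) - 11528 = (-3644702816/15783 - 32186) - 11528 = -4152694454/15783 - 11528 = -4334640878/15783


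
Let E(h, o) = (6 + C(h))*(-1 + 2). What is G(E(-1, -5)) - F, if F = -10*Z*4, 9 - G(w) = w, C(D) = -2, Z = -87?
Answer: -3475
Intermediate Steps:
E(h, o) = 4 (E(h, o) = (6 - 2)*(-1 + 2) = 4*1 = 4)
G(w) = 9 - w
F = 3480 (F = -(-870)*4 = -10*(-348) = 3480)
G(E(-1, -5)) - F = (9 - 1*4) - 1*3480 = (9 - 4) - 3480 = 5 - 3480 = -3475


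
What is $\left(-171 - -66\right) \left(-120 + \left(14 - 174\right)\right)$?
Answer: $29400$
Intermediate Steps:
$\left(-171 - -66\right) \left(-120 + \left(14 - 174\right)\right) = \left(-171 + 66\right) \left(-120 + \left(14 - 174\right)\right) = - 105 \left(-120 - 160\right) = \left(-105\right) \left(-280\right) = 29400$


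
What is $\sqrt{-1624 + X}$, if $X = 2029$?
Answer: $9 \sqrt{5} \approx 20.125$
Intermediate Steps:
$\sqrt{-1624 + X} = \sqrt{-1624 + 2029} = \sqrt{405} = 9 \sqrt{5}$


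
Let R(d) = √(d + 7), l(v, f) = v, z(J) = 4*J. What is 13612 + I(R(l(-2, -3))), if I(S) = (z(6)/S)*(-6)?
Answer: 13612 - 144*√5/5 ≈ 13548.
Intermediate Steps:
R(d) = √(7 + d)
I(S) = -144/S (I(S) = ((4*6)/S)*(-6) = (24/S)*(-6) = -144/S)
13612 + I(R(l(-2, -3))) = 13612 - 144/√(7 - 2) = 13612 - 144*√5/5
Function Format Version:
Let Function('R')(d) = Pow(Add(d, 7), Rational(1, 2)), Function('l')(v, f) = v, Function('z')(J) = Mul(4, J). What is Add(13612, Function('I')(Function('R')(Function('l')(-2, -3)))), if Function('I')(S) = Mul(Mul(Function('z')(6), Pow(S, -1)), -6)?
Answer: Add(13612, Mul(Rational(-144, 5), Pow(5, Rational(1, 2)))) ≈ 13548.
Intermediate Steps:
Function('R')(d) = Pow(Add(7, d), Rational(1, 2))
Function('I')(S) = Mul(-144, Pow(S, -1)) (Function('I')(S) = Mul(Mul(Mul(4, 6), Pow(S, -1)), -6) = Mul(Mul(24, Pow(S, -1)), -6) = Mul(-144, Pow(S, -1)))
Add(13612, Function('I')(Function('R')(Function('l')(-2, -3)))) = Add(13612, Mul(-144, Pow(Pow(Add(7, -2), Rational(1, 2)), -1))) = Add(13612, Mul(-144, Pow(Pow(5, Rational(1, 2)), -1))) = Add(13612, Mul(-144, Mul(Rational(1, 5), Pow(5, Rational(1, 2))))) = Add(13612, Mul(Rational(-144, 5), Pow(5, Rational(1, 2))))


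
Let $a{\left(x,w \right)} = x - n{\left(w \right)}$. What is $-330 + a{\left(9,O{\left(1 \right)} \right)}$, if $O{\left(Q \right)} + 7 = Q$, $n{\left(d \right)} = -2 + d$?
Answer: $-313$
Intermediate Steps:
$O{\left(Q \right)} = -7 + Q$
$a{\left(x,w \right)} = 2 + x - w$ ($a{\left(x,w \right)} = x - \left(-2 + w\right) = 2 + x - w$)
$-330 + a{\left(9,O{\left(1 \right)} \right)} = -330 + \left(2 + 9 - \left(-7 + 1\right)\right) = -330 + \left(2 + 9 - -6\right) = -330 + \left(2 + 9 + 6\right) = -330 + 17 = -313$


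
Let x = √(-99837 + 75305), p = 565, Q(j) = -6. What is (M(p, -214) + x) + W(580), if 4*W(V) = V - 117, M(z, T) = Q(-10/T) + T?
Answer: -417/4 + 2*I*√6133 ≈ -104.25 + 156.63*I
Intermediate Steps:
M(z, T) = -6 + T
W(V) = -117/4 + V/4 (W(V) = (V - 117)/4 = (-117 + V)/4 = -117/4 + V/4)
x = 2*I*√6133 (x = √(-24532) = 2*I*√6133 ≈ 156.63*I)
(M(p, -214) + x) + W(580) = ((-6 - 214) + 2*I*√6133) + (-117/4 + (¼)*580) = (-220 + 2*I*√6133) + (-117/4 + 145) = (-220 + 2*I*√6133) + 463/4 = -417/4 + 2*I*√6133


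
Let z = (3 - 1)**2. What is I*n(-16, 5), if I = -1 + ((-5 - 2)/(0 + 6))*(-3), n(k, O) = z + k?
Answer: -30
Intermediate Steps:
z = 4 (z = 2**2 = 4)
n(k, O) = 4 + k
I = 5/2 (I = -1 - 7/6*(-3) = -1 + 7/2 = 5/2 ≈ 2.5000)
I*n(-16, 5) = 5*(4 - 16)/2 = (5/2)*(-12) = -30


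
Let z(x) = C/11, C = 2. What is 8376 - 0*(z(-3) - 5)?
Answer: 8376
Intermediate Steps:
z(x) = 2/11
8376 - 0*(z(-3) - 5) = 8376 - 0*(2/11 - 5) = 8376 - 0*(-53)/11 = 8376 - 1*0 = 8376 + 0 = 8376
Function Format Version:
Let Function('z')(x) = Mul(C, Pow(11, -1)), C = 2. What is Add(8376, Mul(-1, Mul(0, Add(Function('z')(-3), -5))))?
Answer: 8376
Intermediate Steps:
Function('z')(x) = Rational(2, 11) (Function('z')(x) = Mul(2, Pow(11, -1)) = Mul(2, Rational(1, 11)) = Rational(2, 11))
Add(8376, Mul(-1, Mul(0, Add(Function('z')(-3), -5)))) = Add(8376, Mul(-1, Mul(0, Add(Rational(2, 11), -5)))) = Add(8376, Mul(-1, Mul(0, Rational(-53, 11)))) = Add(8376, Mul(-1, 0)) = Add(8376, 0) = 8376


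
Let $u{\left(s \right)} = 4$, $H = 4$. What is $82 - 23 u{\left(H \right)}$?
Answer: $-10$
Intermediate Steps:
$82 - 23 u{\left(H \right)} = 82 - 92 = -10$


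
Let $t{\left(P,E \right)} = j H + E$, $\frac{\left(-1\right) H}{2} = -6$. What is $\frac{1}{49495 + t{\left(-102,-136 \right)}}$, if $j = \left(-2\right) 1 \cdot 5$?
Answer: $\frac{1}{49239} \approx 2.0309 \cdot 10^{-5}$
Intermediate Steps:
$H = 12$ ($H = \left(-2\right) \left(-6\right) = 12$)
$j = -10$ ($j = \left(-2\right) 5 = -10$)
$t{\left(P,E \right)} = -120 + E$ ($t{\left(P,E \right)} = \left(-10\right) 12 + E = -120 + E$)
$\frac{1}{49495 + t{\left(-102,-136 \right)}} = \frac{1}{49495 - 256} = \frac{1}{49239}$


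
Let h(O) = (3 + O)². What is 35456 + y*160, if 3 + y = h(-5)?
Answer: 35616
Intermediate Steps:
y = 1 (y = -3 + (3 - 5)² = -3 + (-2)² = -3 + 4 = 1)
35456 + y*160 = 35456 + 1*160 = 35456 + 160 = 35616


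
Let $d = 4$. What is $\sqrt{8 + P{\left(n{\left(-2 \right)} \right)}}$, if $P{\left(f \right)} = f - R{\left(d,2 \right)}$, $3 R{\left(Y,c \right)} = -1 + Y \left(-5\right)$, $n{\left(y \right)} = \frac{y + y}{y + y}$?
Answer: $4$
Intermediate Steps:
$n{\left(y \right)} = 1$ ($n{\left(y \right)} = \frac{2 y}{2 y} = 2 y \frac{1}{2 y} = 1$)
$R{\left(Y,c \right)} = - \frac{1}{3} - \frac{5 Y}{3}$ ($R{\left(Y,c \right)} = \frac{-1 + Y \left(-5\right)}{3} = \frac{-1 - 5 Y}{3} = - \frac{1}{3} - \frac{5 Y}{3}$)
$P{\left(f \right)} = 7 + f$ ($P{\left(f \right)} = f - \left(- \frac{1}{3} - \frac{20}{3}\right) = f - -7 = f + 7 = 7 + f$)
$\sqrt{8 + P{\left(n{\left(-2 \right)} \right)}} = \sqrt{8 + \left(7 + 1\right)} = \sqrt{8 + 8} = \sqrt{16} = 4$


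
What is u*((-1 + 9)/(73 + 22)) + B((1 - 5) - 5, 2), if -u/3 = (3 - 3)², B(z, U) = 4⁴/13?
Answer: 256/13 ≈ 19.692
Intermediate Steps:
B(z, U) = 256/13 (B(z, U) = 256*(1/13) = 256/13)
u = 0 (u = -3*(3 - 3)² = -3*0² = -3*0 = 0)
u*((-1 + 9)/(73 + 22)) + B((1 - 5) - 5, 2) = 0*((-1 + 9)/(73 + 22)) + 256/13 = 0*(8/95) + 256/13 = 0 + 256/13 = 256/13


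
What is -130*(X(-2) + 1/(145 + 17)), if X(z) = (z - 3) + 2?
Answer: 31525/81 ≈ 389.20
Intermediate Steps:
X(z) = -1 + z (X(z) = (-3 + z) + 2 = -1 + z)
-130*(X(-2) + 1/(145 + 17)) = -130*((-1 - 2) + 1/(145 + 17)) = -130*(-3 + 1/162) = -130*(-485/162) = 31525/81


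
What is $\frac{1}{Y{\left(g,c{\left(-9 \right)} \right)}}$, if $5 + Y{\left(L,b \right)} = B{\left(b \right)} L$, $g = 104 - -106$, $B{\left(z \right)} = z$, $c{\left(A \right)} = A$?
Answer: $- \frac{1}{1895} \approx -0.0005277$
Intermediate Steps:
$g = 210$ ($g = 104 + 106 = 210$)
$Y{\left(L,b \right)} = -5 + L b$ ($Y{\left(L,b \right)} = -5 + b L = -5 + L b$)
$\frac{1}{Y{\left(g,c{\left(-9 \right)} \right)}} = \frac{1}{-5 + 210 \left(-9\right)} = \frac{1}{-5 - 1890} = \frac{1}{-1895} = - \frac{1}{1895}$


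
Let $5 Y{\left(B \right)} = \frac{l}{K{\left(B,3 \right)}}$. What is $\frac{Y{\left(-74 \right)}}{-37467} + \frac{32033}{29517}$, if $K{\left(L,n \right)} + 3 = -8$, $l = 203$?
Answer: $\frac{22005304852}{20275079715} \approx 1.0853$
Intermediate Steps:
$K{\left(L,n \right)} = -11$ ($K{\left(L,n \right)} = -3 - 8 = -11$)
$Y{\left(B \right)} = - \frac{203}{55}$ ($Y{\left(B \right)} = \frac{203 \frac{1}{-11}}{5} = \frac{203 \left(- \frac{1}{11}\right)}{5} = \frac{1}{5} \left(- \frac{203}{11}\right) = - \frac{203}{55}$)
$\frac{Y{\left(-74 \right)}}{-37467} + \frac{32033}{29517} = - \frac{203}{55 \left(-37467\right)} + \frac{32033}{29517} = \left(- \frac{203}{55}\right) \left(- \frac{1}{37467}\right) + 32033 \cdot \frac{1}{29517} = \frac{203}{2060685} + \frac{32033}{29517} = \frac{22005304852}{20275079715}$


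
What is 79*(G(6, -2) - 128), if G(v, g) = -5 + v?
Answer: -10033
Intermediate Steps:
79*(G(6, -2) - 128) = 79*((-5 + 6) - 128) = 79*(1 - 128) = 79*(-127) = -10033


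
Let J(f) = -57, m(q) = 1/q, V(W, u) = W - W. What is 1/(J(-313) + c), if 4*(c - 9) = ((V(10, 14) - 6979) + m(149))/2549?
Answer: -759602/36980831 ≈ -0.020540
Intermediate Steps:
V(W, u) = 0
c = 6316483/759602 (c = 9 + (((0 - 6979) + 1/149)/2549)/4 = 9 + ((-6979 + 1/149)*(1/2549))/4 = 9 + (-1039870/149*1/2549)/4 = 9 + (1/4)*(-1039870/379801) = 9 - 519935/759602 = 6316483/759602 ≈ 8.3155)
1/(J(-313) + c) = 1/(-57 + 6316483/759602) = 1/(-36980831/759602) = -759602/36980831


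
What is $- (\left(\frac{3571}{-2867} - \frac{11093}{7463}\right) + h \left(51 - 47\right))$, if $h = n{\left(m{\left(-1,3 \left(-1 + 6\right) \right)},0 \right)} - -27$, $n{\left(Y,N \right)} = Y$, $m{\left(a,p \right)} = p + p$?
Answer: $- \frac{4819929984}{21396421} \approx -225.27$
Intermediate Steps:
$m{\left(a,p \right)} = 2 p$
$h = 57$ ($h = 2 \cdot 3 \left(-1 + 6\right) - -27 = 2 \cdot 3 \cdot 5 + 27 = 2 \cdot 15 + 27 = 30 + 27 = 57$)
$- (\left(\frac{3571}{-2867} - \frac{11093}{7463}\right) + h \left(51 - 47\right)) = - (\left(\frac{3571}{-2867} - \frac{11093}{7463}\right) + 57 \left(51 - 47\right)) = - (\left(3571 \left(- \frac{1}{2867}\right) - \frac{11093}{7463}\right) + 57 \cdot 4) = - (\left(- \frac{3571}{2867} - \frac{11093}{7463}\right) + 228) = - (- \frac{58454004}{21396421} + 228) = \left(-1\right) \frac{4819929984}{21396421} = - \frac{4819929984}{21396421}$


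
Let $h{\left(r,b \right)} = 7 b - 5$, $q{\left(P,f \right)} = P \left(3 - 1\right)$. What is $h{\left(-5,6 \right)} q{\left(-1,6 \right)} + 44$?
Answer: $-30$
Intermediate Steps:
$q{\left(P,f \right)} = 2 P$ ($q{\left(P,f \right)} = P 2 = 2 P$)
$h{\left(r,b \right)} = -5 + 7 b$
$h{\left(-5,6 \right)} q{\left(-1,6 \right)} + 44 = \left(-5 + 7 \cdot 6\right) 2 \left(-1\right) + 44 = \left(-5 + 42\right) \left(-2\right) + 44 = 37 \left(-2\right) + 44 = -74 + 44 = -30$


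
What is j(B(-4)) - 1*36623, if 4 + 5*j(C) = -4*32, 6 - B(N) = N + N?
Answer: -183247/5 ≈ -36649.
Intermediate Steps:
B(N) = 6 - 2*N (B(N) = 6 - (N + N) = 6 - 2*N)
j(C) = -132/5 (j(C) = -⅘ + (-4*32)/5 = -⅘ + (⅕)*(-128) = -⅘ - 128/5 = -132/5)
j(B(-4)) - 1*36623 = -132/5 - 1*36623 = -132/5 - 36623 = -183247/5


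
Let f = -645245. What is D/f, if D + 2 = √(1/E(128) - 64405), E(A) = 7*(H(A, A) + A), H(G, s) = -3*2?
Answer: 2/645245 - I*√46971596126/551039230 ≈ 3.0996e-6 - 0.00039331*I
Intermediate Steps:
H(G, s) = -6
E(A) = -42 + 7*A (E(A) = 7*(-6 + A) = -42 + 7*A)
D = -2 + I*√46971596126/854 (D = -2 + √(1/(-42 + 7*128) - 64405) = -2 + √(1/(-42 + 896) - 64405) = -2 + √(1/854 - 64405) = -2 + √(-55001869/854) = -2 + I*√46971596126/854 ≈ -2.0 + 253.78*I)
D/f = (-2 + I*√46971596126/854)/(-645245) = (-2 + I*√46971596126/854)*(-1/645245) = 2/645245 - I*√46971596126/551039230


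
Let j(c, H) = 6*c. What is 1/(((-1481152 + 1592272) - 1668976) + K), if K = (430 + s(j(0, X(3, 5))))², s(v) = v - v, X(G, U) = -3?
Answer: -1/1372956 ≈ -7.2836e-7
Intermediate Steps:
s(v) = 0
K = 184900 (K = (430 + 0)² = 430² = 184900)
1/(((-1481152 + 1592272) - 1668976) + K) = 1/(((-1481152 + 1592272) - 1668976) + 184900) = 1/((111120 - 1668976) + 184900) = 1/(-1557856 + 184900) = 1/(-1372956) = -1/1372956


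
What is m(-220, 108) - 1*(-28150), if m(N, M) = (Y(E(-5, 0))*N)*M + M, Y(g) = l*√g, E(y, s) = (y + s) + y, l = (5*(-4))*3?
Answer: 28258 + 1425600*I*√10 ≈ 28258.0 + 4.5081e+6*I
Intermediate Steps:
l = -60 (l = -20*3 = -60)
E(y, s) = s + 2*y (E(y, s) = (s + y) + y = s + 2*y)
Y(g) = -60*√g
m(N, M) = M - 60*I*M*N*√10 (m(N, M) = ((-60*√(0 + 2*(-5)))*N)*M + M = ((-60*√(0 - 10))*N)*M + M = ((-60*I*√10)*N)*M + M = (-60*I*N*√10)*M + M = -60*I*M*N*√10 + M = M - 60*I*M*N*√10)
m(-220, 108) - 1*(-28150) = 108*(1 - 60*I*(-220)*√10) - 1*(-28150) = 108*(1 + 13200*I*√10) + 28150 = (108 + 1425600*I*√10) + 28150 = 28258 + 1425600*I*√10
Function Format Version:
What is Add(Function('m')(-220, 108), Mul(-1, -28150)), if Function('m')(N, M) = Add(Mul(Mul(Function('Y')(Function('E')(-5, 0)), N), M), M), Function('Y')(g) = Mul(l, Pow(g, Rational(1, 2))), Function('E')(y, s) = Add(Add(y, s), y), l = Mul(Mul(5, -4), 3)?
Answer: Add(28258, Mul(1425600, I, Pow(10, Rational(1, 2)))) ≈ Add(28258., Mul(4.5081e+6, I))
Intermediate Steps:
l = -60 (l = Mul(-20, 3) = -60)
Function('E')(y, s) = Add(s, Mul(2, y)) (Function('E')(y, s) = Add(Add(s, y), y) = Add(s, Mul(2, y)))
Function('Y')(g) = Mul(-60, Pow(g, Rational(1, 2)))
Function('m')(N, M) = Add(M, Mul(-60, I, M, N, Pow(10, Rational(1, 2)))) (Function('m')(N, M) = Add(Mul(Mul(Mul(-60, Pow(Add(0, Mul(2, -5)), Rational(1, 2))), N), M), M) = Add(Mul(Mul(Mul(-60, Pow(Add(0, -10), Rational(1, 2))), N), M), M) = Add(Mul(Mul(Mul(-60, Pow(-10, Rational(1, 2))), N), M), M) = Add(Mul(Mul(Mul(-60, Mul(I, Pow(10, Rational(1, 2)))), N), M), M) = Add(Mul(Mul(Mul(-60, I, Pow(10, Rational(1, 2))), N), M), M) = Add(Mul(Mul(-60, I, N, Pow(10, Rational(1, 2))), M), M) = Add(Mul(-60, I, M, N, Pow(10, Rational(1, 2))), M) = Add(M, Mul(-60, I, M, N, Pow(10, Rational(1, 2)))))
Add(Function('m')(-220, 108), Mul(-1, -28150)) = Add(Mul(108, Add(1, Mul(-60, I, -220, Pow(10, Rational(1, 2))))), Mul(-1, -28150)) = Add(Mul(108, Add(1, Mul(13200, I, Pow(10, Rational(1, 2))))), 28150) = Add(Add(108, Mul(1425600, I, Pow(10, Rational(1, 2)))), 28150) = Add(28258, Mul(1425600, I, Pow(10, Rational(1, 2))))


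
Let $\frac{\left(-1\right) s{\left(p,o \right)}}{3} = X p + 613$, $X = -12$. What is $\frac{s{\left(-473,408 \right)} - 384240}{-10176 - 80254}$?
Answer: $\frac{403107}{90430} \approx 4.4577$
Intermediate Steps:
$s{\left(p,o \right)} = -1839 + 36 p$ ($s{\left(p,o \right)} = - 3 \left(- 12 p + 613\right) = - 3 \left(613 - 12 p\right) = -1839 + 36 p$)
$\frac{s{\left(-473,408 \right)} - 384240}{-10176 - 80254} = \frac{\left(-1839 + 36 \left(-473\right)\right) - 384240}{-10176 - 80254} = \frac{\left(-1839 - 17028\right) - 384240}{-90430} = \left(-18867 - 384240\right) \left(- \frac{1}{90430}\right) = \left(-403107\right) \left(- \frac{1}{90430}\right) = \frac{403107}{90430}$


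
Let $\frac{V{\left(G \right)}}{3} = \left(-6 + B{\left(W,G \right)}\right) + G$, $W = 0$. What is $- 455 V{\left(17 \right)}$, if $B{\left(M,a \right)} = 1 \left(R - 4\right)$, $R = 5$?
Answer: $-16380$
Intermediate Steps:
$B{\left(M,a \right)} = 1$ ($B{\left(M,a \right)} = 1 \left(5 - 4\right) = 1 \cdot 1 = 1$)
$V{\left(G \right)} = -15 + 3 G$ ($V{\left(G \right)} = 3 \left(\left(-6 + 1\right) + G\right) = 3 \left(-5 + G\right) = -15 + 3 G$)
$- 455 V{\left(17 \right)} = - 455 \left(-15 + 3 \cdot 17\right) = - 455 \left(-15 + 51\right) = \left(-455\right) 36 = -16380$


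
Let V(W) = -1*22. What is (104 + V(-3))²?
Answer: 6724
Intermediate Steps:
V(W) = -22
(104 + V(-3))² = (104 - 22)² = 82² = 6724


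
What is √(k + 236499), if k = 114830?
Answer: 41*√209 ≈ 592.73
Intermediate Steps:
√(k + 236499) = √(114830 + 236499) = √351329 = 41*√209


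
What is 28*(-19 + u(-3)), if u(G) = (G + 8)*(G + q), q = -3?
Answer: -1372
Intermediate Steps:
u(G) = (-3 + G)*(8 + G) (u(G) = (G + 8)*(G - 3) = (8 + G)*(-3 + G) = (-3 + G)*(8 + G))
28*(-19 + u(-3)) = 28*(-19 + (-24 + (-3)² + 5*(-3))) = 28*(-19 + (-24 + 9 - 15)) = 28*(-19 - 30) = 28*(-49) = -1372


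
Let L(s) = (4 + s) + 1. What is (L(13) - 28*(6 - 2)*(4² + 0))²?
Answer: 3147076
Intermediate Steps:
L(s) = 5 + s
(L(13) - 28*(6 - 2)*(4² + 0))² = ((5 + 13) - 28*(6 - 2)*(4² + 0))² = (18 - 112*(16 + 0))² = (18 - 112*16)² = (18 - 28*64)² = (18 - 1792)² = (-1774)² = 3147076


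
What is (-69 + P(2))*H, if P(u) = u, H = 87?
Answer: -5829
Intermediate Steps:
(-69 + P(2))*H = (-69 + 2)*87 = -67*87 = -5829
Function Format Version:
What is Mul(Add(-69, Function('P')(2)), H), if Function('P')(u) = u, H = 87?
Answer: -5829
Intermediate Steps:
Mul(Add(-69, Function('P')(2)), H) = Mul(Add(-69, 2), 87) = Mul(-67, 87) = -5829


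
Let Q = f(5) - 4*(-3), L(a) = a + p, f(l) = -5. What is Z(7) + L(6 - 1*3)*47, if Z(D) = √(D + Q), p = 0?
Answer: 141 + √14 ≈ 144.74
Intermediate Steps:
L(a) = a (L(a) = a + 0 = a)
Q = 7 (Q = -5 - 4*(-3) = -5 + 12 = 7)
Z(D) = √(7 + D) (Z(D) = √(D + 7) = √(7 + D))
Z(7) + L(6 - 1*3)*47 = √(7 + 7) + (6 - 1*3)*47 = √14 + (6 - 3)*47 = √14 + 3*47 = √14 + 141 = 141 + √14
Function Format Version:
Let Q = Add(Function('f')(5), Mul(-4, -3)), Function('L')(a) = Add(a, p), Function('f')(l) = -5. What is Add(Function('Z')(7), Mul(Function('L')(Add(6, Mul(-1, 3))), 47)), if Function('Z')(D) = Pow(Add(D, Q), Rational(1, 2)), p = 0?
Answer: Add(141, Pow(14, Rational(1, 2))) ≈ 144.74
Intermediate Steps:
Function('L')(a) = a (Function('L')(a) = Add(a, 0) = a)
Q = 7 (Q = Add(-5, Mul(-4, -3)) = Add(-5, 12) = 7)
Function('Z')(D) = Pow(Add(7, D), Rational(1, 2)) (Function('Z')(D) = Pow(Add(D, 7), Rational(1, 2)) = Pow(Add(7, D), Rational(1, 2)))
Add(Function('Z')(7), Mul(Function('L')(Add(6, Mul(-1, 3))), 47)) = Add(Pow(Add(7, 7), Rational(1, 2)), Mul(Add(6, Mul(-1, 3)), 47)) = Add(Pow(14, Rational(1, 2)), Mul(Add(6, -3), 47)) = Add(Pow(14, Rational(1, 2)), Mul(3, 47)) = Add(Pow(14, Rational(1, 2)), 141) = Add(141, Pow(14, Rational(1, 2)))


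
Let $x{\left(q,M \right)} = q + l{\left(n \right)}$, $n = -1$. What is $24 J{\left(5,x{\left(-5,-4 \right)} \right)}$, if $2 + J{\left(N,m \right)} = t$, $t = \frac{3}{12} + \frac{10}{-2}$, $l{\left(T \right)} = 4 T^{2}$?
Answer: $-162$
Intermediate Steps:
$x{\left(q,M \right)} = 4 + q$ ($x{\left(q,M \right)} = q + 4 \left(-1\right)^{2} = q + 4 \cdot 1 = q + 4 = 4 + q$)
$t = - \frac{19}{4}$ ($t = 3 \cdot \frac{1}{12} + 10 \left(- \frac{1}{2}\right) = \frac{1}{4} - 5 = - \frac{19}{4} \approx -4.75$)
$J{\left(N,m \right)} = - \frac{27}{4}$ ($J{\left(N,m \right)} = -2 - \frac{19}{4} = - \frac{27}{4}$)
$24 J{\left(5,x{\left(-5,-4 \right)} \right)} = 24 \left(- \frac{27}{4}\right) = -162$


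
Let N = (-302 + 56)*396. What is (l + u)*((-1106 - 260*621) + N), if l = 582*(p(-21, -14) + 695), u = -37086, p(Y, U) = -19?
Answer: -92643545772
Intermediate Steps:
N = -97416 (N = -246*396 = -97416)
l = 393432 (l = 582*(-19 + 695) = 582*676 = 393432)
(l + u)*((-1106 - 260*621) + N) = (393432 - 37086)*((-1106 - 260*621) - 97416) = 356346*((-1106 - 161460) - 97416) = 356346*(-162566 - 97416) = 356346*(-259982) = -92643545772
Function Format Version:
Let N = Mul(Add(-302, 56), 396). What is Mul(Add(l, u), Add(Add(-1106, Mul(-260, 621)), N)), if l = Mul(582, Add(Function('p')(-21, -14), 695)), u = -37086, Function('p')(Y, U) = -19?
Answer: -92643545772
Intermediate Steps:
N = -97416 (N = Mul(-246, 396) = -97416)
l = 393432 (l = Mul(582, Add(-19, 695)) = Mul(582, 676) = 393432)
Mul(Add(l, u), Add(Add(-1106, Mul(-260, 621)), N)) = Mul(Add(393432, -37086), Add(Add(-1106, Mul(-260, 621)), -97416)) = Mul(356346, Add(Add(-1106, -161460), -97416)) = Mul(356346, Add(-162566, -97416)) = Mul(356346, -259982) = -92643545772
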